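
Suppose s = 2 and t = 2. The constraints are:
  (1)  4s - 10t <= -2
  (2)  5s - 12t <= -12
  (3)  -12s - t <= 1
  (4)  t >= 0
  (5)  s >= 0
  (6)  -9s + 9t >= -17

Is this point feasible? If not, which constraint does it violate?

feasible

(1): -12 ≤ -2 ✓
(2): -14 ≤ -12 ✓
(3): -26 ≤ 1 ✓
(4): 2 ≥ 0 ✓
(5): 2 ≥ 0 ✓
(6): 0 ≥ -17 ✓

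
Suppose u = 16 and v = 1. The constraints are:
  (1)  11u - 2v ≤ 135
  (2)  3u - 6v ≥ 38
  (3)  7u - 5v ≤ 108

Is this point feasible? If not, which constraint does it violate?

Constraint (1): 11u - 2v = 174, which is not ≤ 135. All other constraints are satisfied.

not feasible — violates (1)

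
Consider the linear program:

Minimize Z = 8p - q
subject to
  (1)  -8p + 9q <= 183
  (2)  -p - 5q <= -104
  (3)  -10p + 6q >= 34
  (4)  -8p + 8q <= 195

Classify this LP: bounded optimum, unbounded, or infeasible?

Vertices and Z = 8p - q:
  (3/7, 145/7) → Z = -121/7
  (132/7, 779/21) → Z = 2389/21
  (227/28, 537/28) → Z = 1279/28
The feasible region has finitely many vertices and no improving ray; the minimum is -121/7 at (3/7, 145/7).

bounded optimum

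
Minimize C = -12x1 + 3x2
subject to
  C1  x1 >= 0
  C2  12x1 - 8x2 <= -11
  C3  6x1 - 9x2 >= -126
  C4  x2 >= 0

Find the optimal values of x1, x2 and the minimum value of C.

Corner points and C = -12x1 + 3x2:
  (0, 11/8) → C = 33/8
  (0, 14) → C = 42
  (303/20, 241/10) → C = -219/2

The binding constraints are 12x1 - 8x2 = -11 and 6x1 - 9x2 = -126.
Solving simultaneously gives x1 = 303/20, x2 = 241/10.

x1 = 303/20, x2 = 241/10, minimum C = -219/2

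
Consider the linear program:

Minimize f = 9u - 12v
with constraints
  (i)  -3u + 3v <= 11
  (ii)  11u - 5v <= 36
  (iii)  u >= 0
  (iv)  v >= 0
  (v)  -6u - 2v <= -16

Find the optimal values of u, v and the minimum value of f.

Corner points and f = 9u - 12v:
  (163/18, 229/18) → f = -427/6
  (13/12, 19/4) → f = -189/4
  (36/11, 0) → f = 324/11
  (8/3, 0) → f = 24

The optimum lies where -3u + 3v = 11 and 11u - 5v = 36.
Solving simultaneously gives u = 163/18, v = 229/18.

u = 163/18, v = 229/18, minimum f = -427/6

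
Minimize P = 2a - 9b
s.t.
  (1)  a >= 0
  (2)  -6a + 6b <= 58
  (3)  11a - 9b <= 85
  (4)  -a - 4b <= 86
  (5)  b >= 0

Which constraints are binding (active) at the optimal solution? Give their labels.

(2) and (3)

Feasible corners and P = 2a - 9b:
  (0, 29/3) → P = -87
  (0, 0) → P = 0
  (86, 287/3) → P = -689
  (85/11, 0) → P = 170/11

The minimum is at (86, 287/3). Substituting into each constraint, equality holds for (2) and (3); the remaining constraints have slack.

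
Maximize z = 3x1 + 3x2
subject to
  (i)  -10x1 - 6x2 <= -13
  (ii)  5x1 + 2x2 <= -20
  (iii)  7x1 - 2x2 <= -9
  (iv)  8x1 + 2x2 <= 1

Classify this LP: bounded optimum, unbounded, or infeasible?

unbounded

From the feasible point (-73/5, 53/2), moving in the direction (-6, 10) keeps every constraint satisfied while z increases without bound.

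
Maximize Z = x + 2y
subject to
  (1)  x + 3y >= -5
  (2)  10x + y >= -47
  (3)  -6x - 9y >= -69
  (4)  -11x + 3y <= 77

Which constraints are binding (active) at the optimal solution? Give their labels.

(3) and (4)

Feasible corners and Z = x + 2y:
  (-136/29, -3/29) → Z = -142/29
  (28, -11) → Z = 6
  (-218/41, 253/41) → Z = 288/41
  (-54/13, 407/39) → Z = 652/39

The maximum is at (-54/13, 407/39). Substituting into each constraint, equality holds for (3) and (4); the remaining constraints have slack.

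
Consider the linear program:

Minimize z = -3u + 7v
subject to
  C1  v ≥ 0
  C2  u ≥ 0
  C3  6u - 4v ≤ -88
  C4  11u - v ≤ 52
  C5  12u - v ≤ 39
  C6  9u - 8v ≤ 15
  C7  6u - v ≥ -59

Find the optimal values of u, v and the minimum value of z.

Vertices and z = -3u + 7v:
  (0, 22) → z = 154
  (0, 59) → z = 413
  (122/21, 215/7) → z = 1383/7
  (49/3, 157) → z = 1050

The optimum lies where u = 0 and 6u - 4v = -88.
Solving simultaneously gives u = 0, v = 22.

u = 0, v = 22, minimum z = 154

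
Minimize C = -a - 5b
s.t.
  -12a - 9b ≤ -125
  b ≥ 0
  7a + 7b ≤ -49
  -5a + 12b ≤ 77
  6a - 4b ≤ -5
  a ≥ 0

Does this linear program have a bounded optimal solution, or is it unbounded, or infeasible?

The boundaries -12a - 9b = -125 and -5a + 12b = 77 meet at (269/63, 1549/189), but that point violates 7a + 7b ≤ -49. Every candidate vertex is excluded by some other constraint, so the feasible region is empty.

infeasible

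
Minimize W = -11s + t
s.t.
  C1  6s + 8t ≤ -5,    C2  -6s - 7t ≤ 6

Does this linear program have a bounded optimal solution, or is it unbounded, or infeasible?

unbounded

From the feasible point (-13/6, 1), moving in the direction (7, -6) keeps every constraint satisfied while W decreases without bound.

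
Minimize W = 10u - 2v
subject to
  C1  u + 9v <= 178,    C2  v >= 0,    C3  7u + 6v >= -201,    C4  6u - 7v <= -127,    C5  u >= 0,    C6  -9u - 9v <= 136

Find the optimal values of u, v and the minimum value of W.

Corner points and W = 10u - 2v:
  (103/61, 1195/61) → W = -1360/61
  (0, 178/9) → W = -356/9
  (0, 127/7) → W = -254/7

The optimum lies where u + 9v = 178 and u = 0.
Solving simultaneously gives u = 0, v = 178/9.

u = 0, v = 178/9, minimum W = -356/9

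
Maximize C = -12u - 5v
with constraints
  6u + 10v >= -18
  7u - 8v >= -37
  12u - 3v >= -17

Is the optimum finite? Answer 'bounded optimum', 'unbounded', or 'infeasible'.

Feasible corners and C = -12u - 5v:
  (-112/69, -19/23) → C = 543/23
  (-1/3, 13/3) → C = -53/3
The feasible region has finitely many vertices and no improving ray; the maximum is 543/23 at (-112/69, -19/23).

bounded optimum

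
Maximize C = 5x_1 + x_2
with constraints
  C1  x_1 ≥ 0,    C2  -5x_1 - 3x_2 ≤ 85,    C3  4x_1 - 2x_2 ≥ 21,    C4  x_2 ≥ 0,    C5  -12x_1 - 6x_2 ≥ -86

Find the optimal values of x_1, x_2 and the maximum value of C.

x_1 = 43/6, x_2 = 0, maximum C = 215/6

At the optimal vertex, x_2 = 0 and -12x_1 - 6x_2 = -86.
Solving simultaneously gives x_1 = 43/6, x_2 = 0.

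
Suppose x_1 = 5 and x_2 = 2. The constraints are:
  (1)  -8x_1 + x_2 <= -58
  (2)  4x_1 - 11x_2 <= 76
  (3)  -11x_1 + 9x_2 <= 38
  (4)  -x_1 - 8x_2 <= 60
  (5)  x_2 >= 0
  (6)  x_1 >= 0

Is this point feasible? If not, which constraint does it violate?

Constraint (1): -8x_1 + x_2 = -38, which is not ≤ -58. All other constraints are satisfied.

not feasible — violates (1)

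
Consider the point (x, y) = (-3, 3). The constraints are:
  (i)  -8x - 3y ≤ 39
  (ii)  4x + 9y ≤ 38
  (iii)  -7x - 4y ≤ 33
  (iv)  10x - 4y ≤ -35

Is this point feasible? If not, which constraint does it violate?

feasible

(i): 15 ≤ 39 ✓
(ii): 15 ≤ 38 ✓
(iii): 9 ≤ 33 ✓
(iv): -42 ≤ -35 ✓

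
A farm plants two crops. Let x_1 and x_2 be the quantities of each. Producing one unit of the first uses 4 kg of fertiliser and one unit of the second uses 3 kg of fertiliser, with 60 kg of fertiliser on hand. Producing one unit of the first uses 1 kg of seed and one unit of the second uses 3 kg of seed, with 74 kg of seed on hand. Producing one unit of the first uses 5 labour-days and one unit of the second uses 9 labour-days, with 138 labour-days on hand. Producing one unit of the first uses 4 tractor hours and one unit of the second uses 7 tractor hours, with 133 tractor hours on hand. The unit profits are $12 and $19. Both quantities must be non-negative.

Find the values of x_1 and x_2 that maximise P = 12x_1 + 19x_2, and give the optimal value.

Vertices and P = 12x_1 + 19x_2:
  (0, 0) → P = 0
  (0, 46/3) → P = 874/3
  (15, 0) → P = 180
  (6, 12) → P = 300

The optimum lies where 4x_1 + 3x_2 = 60 and 5x_1 + 9x_2 = 138.
Solving simultaneously gives x_1 = 6, x_2 = 12.

x_1 = 6, x_2 = 12, maximum P = 300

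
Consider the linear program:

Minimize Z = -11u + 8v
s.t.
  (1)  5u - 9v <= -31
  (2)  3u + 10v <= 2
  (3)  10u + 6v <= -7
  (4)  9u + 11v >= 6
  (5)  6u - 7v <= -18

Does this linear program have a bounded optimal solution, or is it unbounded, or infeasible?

The boundaries 5u - 9v = -31 and 3u + 10v = 2 meet at (-292/77, 103/77), but that point violates 9u + 11v ≥ 6. Every candidate vertex is excluded by some other constraint, so the feasible region is empty.

infeasible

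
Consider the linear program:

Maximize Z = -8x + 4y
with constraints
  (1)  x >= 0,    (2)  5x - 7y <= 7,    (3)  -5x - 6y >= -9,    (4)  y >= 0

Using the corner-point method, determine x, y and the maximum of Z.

x = 0, y = 3/2, maximum Z = 6

Feasible corners and Z = -8x + 4y:
  (0, 3/2) → Z = 6
  (0, 0) → Z = 0
  (21/13, 2/13) → Z = -160/13
  (7/5, 0) → Z = -56/5

At the optimal vertex, x = 0 and -5x - 6y = -9.
Solving simultaneously gives x = 0, y = 3/2.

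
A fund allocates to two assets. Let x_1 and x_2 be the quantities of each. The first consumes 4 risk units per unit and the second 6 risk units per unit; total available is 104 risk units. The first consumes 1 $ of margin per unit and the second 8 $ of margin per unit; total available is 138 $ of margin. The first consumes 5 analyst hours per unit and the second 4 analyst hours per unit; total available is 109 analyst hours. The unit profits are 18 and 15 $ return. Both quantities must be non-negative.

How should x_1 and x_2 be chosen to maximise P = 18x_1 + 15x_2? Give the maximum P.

The optimum lies where 4x_1 + 6x_2 = 104 and 5x_1 + 4x_2 = 109.
Solving simultaneously gives x_1 = 17, x_2 = 6.

x_1 = 17, x_2 = 6, maximum P = 396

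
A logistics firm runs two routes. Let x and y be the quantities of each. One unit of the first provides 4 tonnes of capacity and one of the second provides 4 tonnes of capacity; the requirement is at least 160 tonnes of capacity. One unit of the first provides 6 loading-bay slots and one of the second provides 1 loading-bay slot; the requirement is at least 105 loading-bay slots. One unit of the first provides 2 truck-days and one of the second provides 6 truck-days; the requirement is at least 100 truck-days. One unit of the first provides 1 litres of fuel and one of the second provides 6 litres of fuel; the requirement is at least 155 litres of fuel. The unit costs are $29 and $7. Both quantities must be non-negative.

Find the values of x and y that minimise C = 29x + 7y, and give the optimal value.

x = 13, y = 27, minimum C = 566

Corner points and C = 29x + 7y:
  (0, 105) → C = 735
  (155, 0) → C = 4495
  (13, 27) → C = 566
  (17, 23) → C = 654
The feasible region is unbounded (it extends along (0, 1), (1, 0)), but C strictly increases along every unbounded feasible direction, so there is no improving ray and the minimum is attained at a vertex.

The optimum lies where 4x + 4y = 160 and 6x + y = 105.
Solving simultaneously gives x = 13, y = 27.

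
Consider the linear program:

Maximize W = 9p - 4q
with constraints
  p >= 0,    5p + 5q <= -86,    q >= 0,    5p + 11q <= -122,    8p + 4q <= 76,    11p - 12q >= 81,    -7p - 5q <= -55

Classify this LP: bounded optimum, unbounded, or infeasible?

infeasible

The boundaries 11p - 12q = 81 and -7p - 5q = -55 meet at (1065/139, 38/139), but that point violates 5p + 5q ≤ -86. Every candidate vertex is excluded by some other constraint, so the feasible region is empty.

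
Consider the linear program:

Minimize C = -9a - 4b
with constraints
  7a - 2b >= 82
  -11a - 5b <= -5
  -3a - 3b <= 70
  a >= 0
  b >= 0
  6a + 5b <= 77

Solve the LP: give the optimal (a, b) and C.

Feasible corners and C = -9a - 4b:
  (82/7, 0) → C = -738/7
  (12, 1) → C = -112
  (77/6, 0) → C = -231/2

a = 77/6, b = 0, minimum C = -231/2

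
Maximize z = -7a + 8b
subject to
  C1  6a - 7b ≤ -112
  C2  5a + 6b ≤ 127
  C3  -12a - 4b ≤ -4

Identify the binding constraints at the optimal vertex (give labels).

Feasible corners and z = -7a + 8b:
  (217/71, 1322/71) → z = 9057/71
  (-35/9, 38/3) → z = 1157/9
  (-121/13, 376/13) → z = 3855/13

The maximum is at (-121/13, 376/13). Substituting into each constraint, equality holds for C2 and C3; the remaining constraints have slack.

C2 and C3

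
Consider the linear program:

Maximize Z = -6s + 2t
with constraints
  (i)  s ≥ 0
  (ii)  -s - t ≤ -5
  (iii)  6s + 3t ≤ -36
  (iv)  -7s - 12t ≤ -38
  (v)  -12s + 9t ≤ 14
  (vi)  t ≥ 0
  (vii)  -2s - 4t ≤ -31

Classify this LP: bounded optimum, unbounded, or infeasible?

The boundaries -12s + 9t = 14 and -2s - 4t = -31 meet at (223/66, 200/33), but that point violates 6s + 3t ≤ -36. Every candidate vertex is excluded by some other constraint, so the feasible region is empty.

infeasible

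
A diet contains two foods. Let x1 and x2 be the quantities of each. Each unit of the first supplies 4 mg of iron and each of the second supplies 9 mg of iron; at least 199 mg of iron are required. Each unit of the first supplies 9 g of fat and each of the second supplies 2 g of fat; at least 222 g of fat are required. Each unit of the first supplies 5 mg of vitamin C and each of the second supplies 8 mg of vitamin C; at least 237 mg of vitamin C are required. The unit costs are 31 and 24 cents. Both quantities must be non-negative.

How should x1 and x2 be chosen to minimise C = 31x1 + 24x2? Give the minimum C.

The feasible region is unbounded (it extends along (0, 1), (1, 0)), but C strictly increases along every unbounded feasible direction, so there is no improving ray and the minimum is attained at a vertex.

The binding constraints are 9x1 + 2x2 = 222 and 5x1 + 8x2 = 237.
Solving simultaneously gives x1 = 21, x2 = 33/2.

x1 = 21, x2 = 33/2, minimum C = 1047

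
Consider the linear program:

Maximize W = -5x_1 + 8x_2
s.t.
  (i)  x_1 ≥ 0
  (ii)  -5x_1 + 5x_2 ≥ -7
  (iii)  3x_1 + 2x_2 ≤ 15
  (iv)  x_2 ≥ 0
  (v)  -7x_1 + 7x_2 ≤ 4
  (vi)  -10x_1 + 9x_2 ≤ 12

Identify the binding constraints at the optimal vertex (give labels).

Extreme points and W = -5x_1 + 8x_2:
  (0, 0) → W = 0
  (0, 4/7) → W = 32/7
  (89/25, 54/25) → W = -13/25
  (7/5, 0) → W = -7
  (97/35, 117/35) → W = 451/35

The maximum is at (97/35, 117/35). Substituting into each constraint, equality holds for (iii) and (v); the remaining constraints have slack.

(iii) and (v)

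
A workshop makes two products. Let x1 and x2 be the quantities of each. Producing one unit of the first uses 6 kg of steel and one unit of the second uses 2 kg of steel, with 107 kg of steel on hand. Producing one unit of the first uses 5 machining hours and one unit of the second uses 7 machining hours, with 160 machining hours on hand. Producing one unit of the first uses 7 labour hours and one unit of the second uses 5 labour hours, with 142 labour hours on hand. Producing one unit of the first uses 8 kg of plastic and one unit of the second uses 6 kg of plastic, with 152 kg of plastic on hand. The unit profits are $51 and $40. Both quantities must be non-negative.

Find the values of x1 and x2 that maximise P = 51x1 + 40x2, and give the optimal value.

Feasible corners and P = 51x1 + 40x2:
  (0, 0) → P = 0
  (0, 160/7) → P = 6400/7
  (107/6, 0) → P = 1819/2
  (169/10, 14/5) → P = 9739/10
  (4, 20) → P = 1004

x1 = 4, x2 = 20, maximum P = 1004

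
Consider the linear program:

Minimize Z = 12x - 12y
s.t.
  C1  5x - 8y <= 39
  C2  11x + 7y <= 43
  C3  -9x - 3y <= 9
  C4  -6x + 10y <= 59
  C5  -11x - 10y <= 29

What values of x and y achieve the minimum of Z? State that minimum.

x = -89/36, y = 53/12, minimum Z = -248/3

Feasible corners and Z = 12x - 12y:
  (617/123, -214/123) → Z = 3324/41
  (79/69, -287/69) → Z = 1464/23
  (17/152, 907/152) → Z = -1335/19
  (-89/36, 53/12) → Z = -248/3
  (-1/19, -54/19) → Z = 636/19

At the optimal vertex, -9x - 3y = 9 and -6x + 10y = 59.
Solving simultaneously gives x = -89/36, y = 53/12.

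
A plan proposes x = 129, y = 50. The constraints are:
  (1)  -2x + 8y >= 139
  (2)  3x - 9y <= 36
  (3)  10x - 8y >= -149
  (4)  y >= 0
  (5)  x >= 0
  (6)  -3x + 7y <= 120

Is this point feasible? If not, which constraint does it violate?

(1): 142 ≥ 139 ✓
(2): -63 ≤ 36 ✓
(3): 890 ≥ -149 ✓
(4): 50 ≥ 0 ✓
(5): 129 ≥ 0 ✓
(6): -37 ≤ 120 ✓

feasible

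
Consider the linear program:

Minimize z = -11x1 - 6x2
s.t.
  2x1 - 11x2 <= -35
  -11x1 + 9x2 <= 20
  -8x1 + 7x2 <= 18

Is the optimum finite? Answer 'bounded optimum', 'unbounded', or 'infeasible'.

From the feasible point (95/103, 345/103), moving in the direction (11, 2) keeps every constraint satisfied while z decreases without bound.

unbounded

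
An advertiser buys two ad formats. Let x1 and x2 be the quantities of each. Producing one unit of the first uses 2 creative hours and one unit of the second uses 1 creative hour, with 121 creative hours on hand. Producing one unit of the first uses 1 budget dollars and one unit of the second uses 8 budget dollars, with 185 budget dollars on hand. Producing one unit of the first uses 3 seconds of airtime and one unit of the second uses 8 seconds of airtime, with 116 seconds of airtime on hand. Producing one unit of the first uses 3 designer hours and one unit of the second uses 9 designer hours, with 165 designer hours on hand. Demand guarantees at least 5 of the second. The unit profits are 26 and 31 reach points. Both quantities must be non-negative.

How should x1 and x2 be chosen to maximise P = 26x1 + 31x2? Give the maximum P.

x1 = 76/3, x2 = 5, maximum P = 2441/3

Vertices and P = 26x1 + 31x2:
  (0, 29/2) → P = 899/2
  (0, 5) → P = 155
  (76/3, 5) → P = 2441/3

At the optimal vertex, 3x1 + 8x2 = 116 and x2 = 5.
Solving simultaneously gives x1 = 76/3, x2 = 5.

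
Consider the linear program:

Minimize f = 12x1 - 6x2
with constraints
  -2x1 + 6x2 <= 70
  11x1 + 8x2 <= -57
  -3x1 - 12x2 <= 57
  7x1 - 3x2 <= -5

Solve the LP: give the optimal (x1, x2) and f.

x1 = -197/7, x2 = 16/7, minimum f = -2460/7

The optimum lies where -2x1 + 6x2 = 70 and -3x1 - 12x2 = 57.
Solving simultaneously gives x1 = -197/7, x2 = 16/7.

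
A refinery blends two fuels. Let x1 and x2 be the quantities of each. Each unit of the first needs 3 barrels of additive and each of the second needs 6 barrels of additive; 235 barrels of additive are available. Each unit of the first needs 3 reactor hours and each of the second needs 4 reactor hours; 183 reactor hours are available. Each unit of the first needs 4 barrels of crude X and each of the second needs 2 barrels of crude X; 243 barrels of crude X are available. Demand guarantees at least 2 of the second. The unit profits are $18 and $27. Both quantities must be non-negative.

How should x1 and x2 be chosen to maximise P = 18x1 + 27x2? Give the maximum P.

Vertices and P = 18x1 + 27x2:
  (0, 235/6) → P = 2115/2
  (0, 2) → P = 54
  (79/3, 26) → P = 1176
  (175/3, 2) → P = 1104

x1 = 79/3, x2 = 26, maximum P = 1176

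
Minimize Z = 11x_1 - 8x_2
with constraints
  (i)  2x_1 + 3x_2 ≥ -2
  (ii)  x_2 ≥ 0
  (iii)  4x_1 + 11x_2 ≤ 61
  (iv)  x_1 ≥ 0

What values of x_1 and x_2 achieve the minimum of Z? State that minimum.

x_1 = 0, x_2 = 61/11, minimum Z = -488/11

Feasible corners and Z = 11x_1 - 8x_2:
  (61/4, 0) → Z = 671/4
  (0, 0) → Z = 0
  (0, 61/11) → Z = -488/11

The optimum lies where 4x_1 + 11x_2 = 61 and x_1 = 0.
Solving simultaneously gives x_1 = 0, x_2 = 61/11.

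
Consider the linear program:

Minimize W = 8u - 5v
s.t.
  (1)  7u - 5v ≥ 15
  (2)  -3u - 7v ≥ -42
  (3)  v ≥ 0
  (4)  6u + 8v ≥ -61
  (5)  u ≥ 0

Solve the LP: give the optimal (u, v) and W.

Vertices and W = 8u - 5v:
  (315/64, 249/64) → W = 1275/64
  (15/7, 0) → W = 120/7
  (14, 0) → W = 112

The binding constraints are 7u - 5v = 15 and v = 0.
Solving simultaneously gives u = 15/7, v = 0.

u = 15/7, v = 0, minimum W = 120/7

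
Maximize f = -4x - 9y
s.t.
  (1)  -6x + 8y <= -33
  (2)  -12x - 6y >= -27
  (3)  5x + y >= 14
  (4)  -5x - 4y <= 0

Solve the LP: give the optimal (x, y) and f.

x = 6, y = -15/2, maximum f = 87/2

Corner points and f = -4x - 9y:
  (19/6, -11/6) → f = 23/6
  (6, -15/2) → f = 87/2
  (56/15, -14/3) → f = 406/15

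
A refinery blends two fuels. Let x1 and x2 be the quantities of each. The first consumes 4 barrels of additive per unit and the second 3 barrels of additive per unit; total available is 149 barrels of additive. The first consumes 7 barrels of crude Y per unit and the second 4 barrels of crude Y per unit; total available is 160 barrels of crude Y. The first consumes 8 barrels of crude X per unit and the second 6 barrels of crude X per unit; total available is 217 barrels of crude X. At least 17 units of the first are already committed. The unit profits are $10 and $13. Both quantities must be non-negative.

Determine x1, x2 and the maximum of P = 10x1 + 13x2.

Corner points and P = 10x1 + 13x2:
  (160/7, 0) → P = 1600/7
  (17, 0) → P = 170
  (17, 41/4) → P = 1213/4

x1 = 17, x2 = 41/4, maximum P = 1213/4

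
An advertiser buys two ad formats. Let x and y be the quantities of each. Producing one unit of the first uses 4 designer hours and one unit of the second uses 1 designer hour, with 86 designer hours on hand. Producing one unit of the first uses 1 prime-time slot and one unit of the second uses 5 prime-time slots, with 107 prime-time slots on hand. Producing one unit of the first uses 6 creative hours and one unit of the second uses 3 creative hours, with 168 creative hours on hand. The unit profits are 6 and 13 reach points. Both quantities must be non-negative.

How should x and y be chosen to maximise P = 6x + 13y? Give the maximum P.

x = 17, y = 18, maximum P = 336

Feasible corners and P = 6x + 13y:
  (0, 0) → P = 0
  (0, 107/5) → P = 1391/5
  (43/2, 0) → P = 129
  (17, 18) → P = 336

At the optimal vertex, 4x + y = 86 and x + 5y = 107.
Solving simultaneously gives x = 17, y = 18.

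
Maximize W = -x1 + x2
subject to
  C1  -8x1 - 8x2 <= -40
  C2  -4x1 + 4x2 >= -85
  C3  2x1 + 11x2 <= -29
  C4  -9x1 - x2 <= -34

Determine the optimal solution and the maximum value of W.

x1 = 28/3, x2 = -13/3, maximum W = -41/3

Feasible corners and W = -x1 + x2:
  (105/8, -65/8) → W = -85/4
  (28/3, -13/3) → W = -41/3
  (63/4, -11/2) → W = -85/4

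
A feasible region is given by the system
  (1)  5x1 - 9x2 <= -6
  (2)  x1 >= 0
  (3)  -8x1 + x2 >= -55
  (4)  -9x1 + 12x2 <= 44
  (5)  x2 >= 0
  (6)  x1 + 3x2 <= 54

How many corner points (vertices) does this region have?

Pairwise boundary intersections that survive every other constraint:
  (0, 2/3)
  (501/67, 323/67)
  (0, 11/3)
  (704/87, 847/87)

4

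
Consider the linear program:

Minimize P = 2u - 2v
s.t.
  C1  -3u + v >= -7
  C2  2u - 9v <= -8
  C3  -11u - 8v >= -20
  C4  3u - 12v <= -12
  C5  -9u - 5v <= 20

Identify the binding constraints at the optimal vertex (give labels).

Corner points and P = 2u - 2v:
  (12/13, 16/13) → P = -8/13
  (-260/17, 400/17) → P = -1320/17
  (-100/41, 16/41) → P = -232/41

The minimum is at (-260/17, 400/17). Substituting into each constraint, equality holds for C3 and C5; the remaining constraints have slack.

C3 and C5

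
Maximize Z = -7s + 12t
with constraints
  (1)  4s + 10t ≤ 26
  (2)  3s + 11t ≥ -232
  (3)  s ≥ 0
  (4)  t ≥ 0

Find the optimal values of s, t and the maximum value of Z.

s = 0, t = 13/5, maximum Z = 156/5

The binding constraints are 4s + 10t = 26 and s = 0.
Solving simultaneously gives s = 0, t = 13/5.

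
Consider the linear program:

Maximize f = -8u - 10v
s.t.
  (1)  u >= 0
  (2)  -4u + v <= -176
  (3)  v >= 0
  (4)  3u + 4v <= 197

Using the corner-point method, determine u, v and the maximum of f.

Extreme points and f = -8u - 10v:
  (44, 0) → f = -352
  (901/19, 260/19) → f = -9808/19
  (197/3, 0) → f = -1576/3

The optimum lies where -4u + v = -176 and v = 0.
Solving simultaneously gives u = 44, v = 0.

u = 44, v = 0, maximum f = -352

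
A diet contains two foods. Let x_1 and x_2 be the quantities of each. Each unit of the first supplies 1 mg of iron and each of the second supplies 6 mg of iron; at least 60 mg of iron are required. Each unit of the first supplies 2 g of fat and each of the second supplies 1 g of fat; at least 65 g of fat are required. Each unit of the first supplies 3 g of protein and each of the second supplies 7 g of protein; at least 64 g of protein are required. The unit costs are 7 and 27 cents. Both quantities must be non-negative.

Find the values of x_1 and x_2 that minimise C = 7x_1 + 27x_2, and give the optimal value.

Extreme points and C = 7x_1 + 27x_2:
  (0, 65) → C = 1755
  (60, 0) → C = 420
  (30, 5) → C = 345
The feasible region is unbounded (it extends along (0, 1), (1, 0)), but C strictly increases along every unbounded feasible direction, so there is no improving ray and the minimum is attained at a vertex.

x_1 = 30, x_2 = 5, minimum C = 345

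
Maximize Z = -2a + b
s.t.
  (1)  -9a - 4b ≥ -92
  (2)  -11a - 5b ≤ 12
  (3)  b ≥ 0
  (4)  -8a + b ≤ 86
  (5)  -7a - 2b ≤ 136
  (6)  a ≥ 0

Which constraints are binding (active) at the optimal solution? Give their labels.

Corner points and Z = -2a + b:
  (92/9, 0) → Z = -184/9
  (0, 23) → Z = 23
  (0, 0) → Z = 0

The maximum is at (0, 23). Substituting into each constraint, equality holds for (1) and (6); the remaining constraints have slack.

(1) and (6)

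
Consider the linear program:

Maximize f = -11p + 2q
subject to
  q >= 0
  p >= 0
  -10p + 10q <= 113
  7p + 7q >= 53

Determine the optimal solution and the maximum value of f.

p = 0, q = 113/10, maximum f = 113/5

Corner points and f = -11p + 2q:
  (53/7, 0) → f = -583/7
  (0, 113/10) → f = 113/5
  (0, 53/7) → f = 106/7
The feasible region is unbounded (it extends along (1, 1), (1, 0)), but f strictly decreases along every unbounded feasible direction, so there is no improving ray and the maximum is attained at a vertex.

The binding constraints are p = 0 and -10p + 10q = 113.
Solving simultaneously gives p = 0, q = 113/10.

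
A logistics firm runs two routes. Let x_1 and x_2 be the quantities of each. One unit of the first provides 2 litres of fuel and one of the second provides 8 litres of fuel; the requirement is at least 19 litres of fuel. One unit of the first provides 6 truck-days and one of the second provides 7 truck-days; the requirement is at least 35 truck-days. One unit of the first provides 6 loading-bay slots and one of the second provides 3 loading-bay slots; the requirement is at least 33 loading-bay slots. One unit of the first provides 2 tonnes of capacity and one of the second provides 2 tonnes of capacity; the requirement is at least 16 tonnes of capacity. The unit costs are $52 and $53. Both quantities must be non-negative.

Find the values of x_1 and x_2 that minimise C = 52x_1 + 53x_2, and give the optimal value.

x_1 = 15/2, x_2 = 1/2, minimum C = 833/2

Feasible corners and C = 52x_1 + 53x_2:
  (0, 11) → C = 583
  (19/2, 0) → C = 494
  (15/2, 1/2) → C = 833/2
  (3, 5) → C = 421
The feasible region is unbounded (it extends along (0, 1), (1, 0)), but C strictly increases along every unbounded feasible direction, so there is no improving ray and the minimum is attained at a vertex.

The optimum lies where 2x_1 + 8x_2 = 19 and 2x_1 + 2x_2 = 16.
Solving simultaneously gives x_1 = 15/2, x_2 = 1/2.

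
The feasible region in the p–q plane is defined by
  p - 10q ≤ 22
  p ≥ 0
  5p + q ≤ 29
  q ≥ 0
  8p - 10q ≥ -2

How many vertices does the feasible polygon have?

4

Of the 10 pairwise boundary intersections, those satisfying every inequality are:
  (0, 0)
  (0, 1/5)
  (29/5, 0)
  (144/29, 121/29)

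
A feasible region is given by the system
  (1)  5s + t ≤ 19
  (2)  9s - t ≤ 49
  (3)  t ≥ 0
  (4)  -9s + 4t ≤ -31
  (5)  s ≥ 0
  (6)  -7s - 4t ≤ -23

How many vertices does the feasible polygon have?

3

Intersecting each pair of boundary lines and keeping only the points that satisfy every inequality leaves:
  (19/5, 0)
  (107/29, 16/29)
  (31/9, 0)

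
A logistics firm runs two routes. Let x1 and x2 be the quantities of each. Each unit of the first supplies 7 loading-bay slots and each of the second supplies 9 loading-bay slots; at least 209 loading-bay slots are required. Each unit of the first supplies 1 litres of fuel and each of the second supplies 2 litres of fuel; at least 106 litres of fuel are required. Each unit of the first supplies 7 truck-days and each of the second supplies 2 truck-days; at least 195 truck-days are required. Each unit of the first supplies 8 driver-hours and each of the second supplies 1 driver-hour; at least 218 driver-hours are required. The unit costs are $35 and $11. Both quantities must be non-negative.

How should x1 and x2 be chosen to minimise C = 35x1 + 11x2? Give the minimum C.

Vertices and C = 35x1 + 11x2:
  (0, 218) → C = 2398
  (106, 0) → C = 3710
  (22, 42) → C = 1232
The feasible region is unbounded (it extends along (0, 1), (1, 0)), but C strictly increases along every unbounded feasible direction, so there is no improving ray and the minimum is attained at a vertex.

The optimum lies where x1 + 2x2 = 106 and 8x1 + x2 = 218.
Solving simultaneously gives x1 = 22, x2 = 42.

x1 = 22, x2 = 42, minimum C = 1232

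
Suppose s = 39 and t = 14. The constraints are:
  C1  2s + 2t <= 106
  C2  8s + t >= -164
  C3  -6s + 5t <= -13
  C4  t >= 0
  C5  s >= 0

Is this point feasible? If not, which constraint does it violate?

feasible

C1: 106 ≤ 106 ✓
C2: 326 ≥ -164 ✓
C3: -164 ≤ -13 ✓
C4: 14 ≥ 0 ✓
C5: 39 ≥ 0 ✓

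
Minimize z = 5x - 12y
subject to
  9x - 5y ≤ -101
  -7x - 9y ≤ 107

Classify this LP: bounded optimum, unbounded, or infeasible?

unbounded

From the feasible point (-361/29, -64/29), moving in the direction (5, 9) keeps every constraint satisfied while z decreases without bound.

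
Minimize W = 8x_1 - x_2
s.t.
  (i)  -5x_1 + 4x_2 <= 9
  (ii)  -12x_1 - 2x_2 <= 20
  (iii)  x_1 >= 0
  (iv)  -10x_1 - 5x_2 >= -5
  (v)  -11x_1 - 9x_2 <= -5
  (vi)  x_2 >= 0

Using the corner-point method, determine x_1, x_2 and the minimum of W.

x_1 = 0, x_2 = 1, minimum W = -1

Vertices and W = 8x_1 - x_2:
  (0, 1) → W = -1
  (0, 5/9) → W = -5/9
  (1/2, 0) → W = 4
  (5/11, 0) → W = 40/11

The binding constraints are x_1 = 0 and -10x_1 - 5x_2 = -5.
Solving simultaneously gives x_1 = 0, x_2 = 1.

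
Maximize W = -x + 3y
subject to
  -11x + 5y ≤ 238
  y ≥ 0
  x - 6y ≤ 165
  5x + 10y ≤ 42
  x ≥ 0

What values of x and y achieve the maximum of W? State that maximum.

x = 0, y = 21/5, maximum W = 63/5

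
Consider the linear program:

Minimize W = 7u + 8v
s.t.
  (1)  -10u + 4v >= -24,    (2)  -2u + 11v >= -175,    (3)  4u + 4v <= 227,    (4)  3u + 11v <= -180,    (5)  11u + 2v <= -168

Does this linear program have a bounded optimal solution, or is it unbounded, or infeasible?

From the feasible point (-1498/125, -2261/125), moving in the direction (-11, -2) keeps every constraint satisfied while W decreases without bound.

unbounded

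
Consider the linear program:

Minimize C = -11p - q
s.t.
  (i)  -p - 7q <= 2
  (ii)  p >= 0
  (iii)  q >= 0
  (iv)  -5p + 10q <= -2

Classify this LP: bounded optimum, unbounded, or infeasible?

From the feasible point (2/5, 0), moving in the direction (10, 5) keeps every constraint satisfied while C decreases without bound.

unbounded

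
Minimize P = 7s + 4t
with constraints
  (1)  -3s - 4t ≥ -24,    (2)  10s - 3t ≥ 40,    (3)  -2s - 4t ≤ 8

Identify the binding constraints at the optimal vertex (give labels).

(2) and (3)

Feasible corners and P = 7s + 4t:
  (232/49, 120/49) → P = 2104/49
  (32, -18) → P = 152
  (68/23, -80/23) → P = 156/23

The minimum is at (68/23, -80/23). Substituting into each constraint, equality holds for (2) and (3); the remaining constraints have slack.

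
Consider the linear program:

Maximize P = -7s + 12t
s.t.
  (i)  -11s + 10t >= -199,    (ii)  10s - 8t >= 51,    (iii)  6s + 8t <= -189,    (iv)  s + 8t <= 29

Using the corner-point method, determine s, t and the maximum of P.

s = -69/8, t = -549/32, maximum P = -291/2

Feasible corners and P = -7s + 12t:
  (-541/6, -1429/12) → P = -4787/6
  (-149/74, -3273/148) → P = -18595/74
  (-69/8, -549/32) → P = -291/2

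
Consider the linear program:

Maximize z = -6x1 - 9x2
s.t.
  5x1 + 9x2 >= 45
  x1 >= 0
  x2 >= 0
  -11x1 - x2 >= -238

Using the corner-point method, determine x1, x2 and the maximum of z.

x1 = 0, x2 = 5, maximum z = -45

Vertices and z = -6x1 - 9x2:
  (0, 5) → z = -45
  (9, 0) → z = -54
  (0, 238) → z = -2142
  (238/11, 0) → z = -1428/11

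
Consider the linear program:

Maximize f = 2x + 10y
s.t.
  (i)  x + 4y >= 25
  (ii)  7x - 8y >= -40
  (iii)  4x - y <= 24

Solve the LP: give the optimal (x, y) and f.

Extreme points and f = 2x + 10y:
  (10/9, 215/36) → f = 1115/18
  (121/17, 76/17) → f = 1002/17
  (232/25, 328/25) → f = 3744/25

The binding constraints are 7x - 8y = -40 and 4x - y = 24.
Solving simultaneously gives x = 232/25, y = 328/25.

x = 232/25, y = 328/25, maximum f = 3744/25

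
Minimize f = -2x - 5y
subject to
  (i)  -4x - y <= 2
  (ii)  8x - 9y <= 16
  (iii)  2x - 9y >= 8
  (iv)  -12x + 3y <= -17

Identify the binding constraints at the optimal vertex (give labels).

(ii) and (iii)

Vertices and f = -2x - 5y:
  (4/3, -16/27) → f = 8/27
  (5/4, -2/3) → f = 5/6
  (43/34, -31/51) → f = 26/51

The minimum is at (4/3, -16/27). Substituting into each constraint, equality holds for (ii) and (iii); the remaining constraints have slack.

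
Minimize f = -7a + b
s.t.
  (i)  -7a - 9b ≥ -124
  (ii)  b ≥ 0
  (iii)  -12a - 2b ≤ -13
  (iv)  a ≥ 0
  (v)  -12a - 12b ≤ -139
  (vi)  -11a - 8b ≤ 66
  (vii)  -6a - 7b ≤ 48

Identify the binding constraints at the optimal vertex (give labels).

(i) and (ii)

Vertices and f = -7a + b:
  (124/7, 0) → f = -124
  (0, 124/9) → f = 124/9
  (139/12, 0) → f = -973/12
  (0, 139/12) → f = 139/12

The minimum is at (124/7, 0). Substituting into each constraint, equality holds for (i) and (ii); the remaining constraints have slack.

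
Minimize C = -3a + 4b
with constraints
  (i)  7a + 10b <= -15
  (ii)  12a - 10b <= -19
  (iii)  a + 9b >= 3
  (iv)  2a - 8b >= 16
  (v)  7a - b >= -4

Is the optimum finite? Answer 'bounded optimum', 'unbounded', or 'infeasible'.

infeasible

The boundaries 2a - 8b = 16 and 7a - b = -4 meet at (-8/9, -20/9), but that point violates 12a - 10b ≤ -19. Every candidate vertex is excluded by some other constraint, so the feasible region is empty.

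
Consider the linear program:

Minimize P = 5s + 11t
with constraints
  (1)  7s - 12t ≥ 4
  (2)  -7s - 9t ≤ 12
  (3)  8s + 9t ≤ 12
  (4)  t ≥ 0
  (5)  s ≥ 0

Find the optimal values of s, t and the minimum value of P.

s = 4/7, t = 0, minimum P = 20/7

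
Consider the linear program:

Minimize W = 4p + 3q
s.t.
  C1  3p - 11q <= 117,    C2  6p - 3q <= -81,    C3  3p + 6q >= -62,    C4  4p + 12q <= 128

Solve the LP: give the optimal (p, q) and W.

The binding constraints are 3p + 6q = -62 and 4p + 12q = 128.
Solving simultaneously gives p = -126, q = 158/3.

p = -126, q = 158/3, minimum W = -346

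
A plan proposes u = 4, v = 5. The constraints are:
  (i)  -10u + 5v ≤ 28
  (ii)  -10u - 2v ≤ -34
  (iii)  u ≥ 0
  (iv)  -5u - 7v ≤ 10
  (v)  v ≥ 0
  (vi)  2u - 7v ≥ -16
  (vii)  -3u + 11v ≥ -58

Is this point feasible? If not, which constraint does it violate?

not feasible — violates (vi)

Constraint (vi): 2u - 7v = -27, which is not ≥ -16. All other constraints are satisfied.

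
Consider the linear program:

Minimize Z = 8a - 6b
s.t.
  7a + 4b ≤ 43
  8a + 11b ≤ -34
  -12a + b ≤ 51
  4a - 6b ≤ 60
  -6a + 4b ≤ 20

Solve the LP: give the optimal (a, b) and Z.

Extreme points and Z = 8a - 6b:
  (114/23, -154/23) → Z = 1836/23
  (-178/49, -22/49) → Z = -1292/49
  (-183/34, -231/17) → Z = 654/17
  (-92/21, -11/7) → Z = -538/21

The optimum lies where 8a + 11b = -34 and -6a + 4b = 20.
Solving simultaneously gives a = -178/49, b = -22/49.

a = -178/49, b = -22/49, minimum Z = -1292/49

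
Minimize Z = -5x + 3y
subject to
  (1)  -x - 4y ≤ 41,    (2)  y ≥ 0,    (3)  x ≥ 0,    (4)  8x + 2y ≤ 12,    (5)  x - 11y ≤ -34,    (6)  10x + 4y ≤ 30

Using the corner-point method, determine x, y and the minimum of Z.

x = 32/45, y = 142/45, minimum Z = 266/45

Corner points and Z = -5x + 3y:
  (0, 6) → Z = 18
  (0, 34/11) → Z = 102/11
  (32/45, 142/45) → Z = 266/45

The binding constraints are 8x + 2y = 12 and x - 11y = -34.
Solving simultaneously gives x = 32/45, y = 142/45.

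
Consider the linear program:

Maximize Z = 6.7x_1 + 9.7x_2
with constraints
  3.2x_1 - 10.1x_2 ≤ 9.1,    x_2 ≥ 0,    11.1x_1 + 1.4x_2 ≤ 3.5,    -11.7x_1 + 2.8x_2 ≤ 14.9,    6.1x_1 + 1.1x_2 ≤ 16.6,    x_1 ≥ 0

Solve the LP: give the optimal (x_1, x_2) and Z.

Vertices and Z = 6.7x_1 + 9.7x_2:
  (35/111, 0) → Z = 469/222
  (0, 0) → Z = 0
  (0, 5/2) → Z = 97/4

x_1 = 0, x_2 = 2.5, maximum Z = 24.25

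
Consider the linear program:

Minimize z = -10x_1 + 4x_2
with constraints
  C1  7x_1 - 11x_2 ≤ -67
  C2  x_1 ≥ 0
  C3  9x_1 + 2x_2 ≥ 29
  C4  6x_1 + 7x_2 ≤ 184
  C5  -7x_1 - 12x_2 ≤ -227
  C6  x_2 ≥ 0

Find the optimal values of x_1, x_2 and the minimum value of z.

x_1 = 311/23, x_2 = 338/23, minimum z = -1758/23

Extreme points and z = -10x_1 + 4x_2:
  (311/23, 338/23) → z = -1758/23
  (1693/161, 294/23) → z = -8698/161
  (0, 184/7) → z = 736/7
  (0, 227/12) → z = 227/3

At the optimal vertex, 7x_1 - 11x_2 = -67 and 6x_1 + 7x_2 = 184.
Solving simultaneously gives x_1 = 311/23, x_2 = 338/23.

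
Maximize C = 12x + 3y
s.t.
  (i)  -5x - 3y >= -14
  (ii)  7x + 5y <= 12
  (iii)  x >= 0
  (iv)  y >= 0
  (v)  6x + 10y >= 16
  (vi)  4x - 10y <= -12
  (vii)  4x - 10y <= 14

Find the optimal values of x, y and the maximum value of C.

Extreme points and C = 12x + 3y:
  (0, 12/5) → C = 36/5
  (2/3, 22/15) → C = 62/5
  (0, 8/5) → C = 24/5
  (2/5, 34/25) → C = 222/25

At the optimal vertex, 7x + 5y = 12 and 4x - 10y = -12.
Solving simultaneously gives x = 2/3, y = 22/15.

x = 2/3, y = 22/15, maximum C = 62/5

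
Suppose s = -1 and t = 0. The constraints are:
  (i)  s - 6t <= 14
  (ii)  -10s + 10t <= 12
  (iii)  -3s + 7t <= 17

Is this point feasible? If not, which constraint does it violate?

(i): -1 ≤ 14 ✓
(ii): 10 ≤ 12 ✓
(iii): 3 ≤ 17 ✓

feasible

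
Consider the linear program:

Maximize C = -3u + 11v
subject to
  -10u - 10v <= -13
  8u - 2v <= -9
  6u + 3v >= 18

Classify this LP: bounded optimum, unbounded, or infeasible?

From the feasible point (1/4, 11/2), moving in the direction (-3, 6) keeps every constraint satisfied while C increases without bound.

unbounded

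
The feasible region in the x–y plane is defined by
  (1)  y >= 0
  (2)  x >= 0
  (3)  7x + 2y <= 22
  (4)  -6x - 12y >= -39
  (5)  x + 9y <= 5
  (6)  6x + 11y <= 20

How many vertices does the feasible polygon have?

5

Pairwise boundary intersections that survive every other constraint:
  (0, 0)
  (22/7, 0)
  (0, 5/9)
  (202/65, 8/65)
  (125/43, 10/43)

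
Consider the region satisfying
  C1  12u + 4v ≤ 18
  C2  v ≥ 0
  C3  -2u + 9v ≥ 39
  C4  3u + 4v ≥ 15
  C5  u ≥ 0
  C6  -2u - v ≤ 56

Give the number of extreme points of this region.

3

Intersecting each pair of boundary lines and keeping only the points that satisfy every inequality leaves:
  (3/58, 126/29)
  (0, 9/2)
  (0, 13/3)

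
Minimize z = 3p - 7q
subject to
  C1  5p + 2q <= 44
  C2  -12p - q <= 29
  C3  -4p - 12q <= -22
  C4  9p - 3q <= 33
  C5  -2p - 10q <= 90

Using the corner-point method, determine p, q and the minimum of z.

p = -102/19, q = 673/19, minimum z = -5017/19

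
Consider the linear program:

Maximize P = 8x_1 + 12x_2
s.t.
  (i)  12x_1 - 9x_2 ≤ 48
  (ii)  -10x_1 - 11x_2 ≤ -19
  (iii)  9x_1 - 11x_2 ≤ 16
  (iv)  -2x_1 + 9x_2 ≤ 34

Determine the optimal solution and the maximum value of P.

x_1 = 41/5, x_2 = 28/5, maximum P = 664/5

Extreme points and P = 8x_1 + 12x_2:
  (128/17, 80/17) → P = 1984/17
  (41/5, 28/5) → P = 664/5
  (35/19, 1/19) → P = 292/19
  (-29/16, 27/8) → P = 26

At the optimal vertex, 12x_1 - 9x_2 = 48 and -2x_1 + 9x_2 = 34.
Solving simultaneously gives x_1 = 41/5, x_2 = 28/5.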